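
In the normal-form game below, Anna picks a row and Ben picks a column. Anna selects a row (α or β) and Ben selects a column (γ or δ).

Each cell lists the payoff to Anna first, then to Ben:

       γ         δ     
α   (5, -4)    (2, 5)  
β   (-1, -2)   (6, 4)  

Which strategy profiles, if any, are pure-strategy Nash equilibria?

(α, γ): Ben prefers δ (5 > -4) — not an equilibrium.
(α, δ): Anna prefers β (6 > 2) — not an equilibrium.
(β, γ): Anna prefers α (5 > -1); Ben prefers δ (4 > -2) — not an equilibrium.
(β, δ): Anna gets 6 ≥ 2 from α, and Ben gets 4 ≥ -2 from γ — Nash equilibrium.

(β, δ)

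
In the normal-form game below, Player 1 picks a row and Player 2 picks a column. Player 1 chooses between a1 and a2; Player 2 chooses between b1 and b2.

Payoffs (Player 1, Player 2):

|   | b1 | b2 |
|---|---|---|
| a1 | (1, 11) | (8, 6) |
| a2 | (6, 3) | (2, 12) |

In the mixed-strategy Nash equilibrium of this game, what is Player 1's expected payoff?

46/11

First find y, the probability Player 2 plays b1, from Player 1's indifference between a1 and a2: y + 8(1−y) = 6y + 2(1−y), giving y = 6/11.
Since Player 1 is indifferent in equilibrium, Player 1's expected payoff equals the payoff from either row against (6/11, 5/11). Using a1: (6/11) + 8(5/11) = 46/11.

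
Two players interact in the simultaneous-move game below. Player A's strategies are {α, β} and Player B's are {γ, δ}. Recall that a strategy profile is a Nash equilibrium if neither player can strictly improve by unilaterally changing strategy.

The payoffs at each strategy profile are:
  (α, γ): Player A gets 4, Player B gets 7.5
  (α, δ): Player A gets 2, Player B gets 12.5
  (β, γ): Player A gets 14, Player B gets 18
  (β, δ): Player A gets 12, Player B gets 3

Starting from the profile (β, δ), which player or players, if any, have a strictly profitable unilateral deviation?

Player B

Player A at (β, δ) earns 12; deviating to α yields 2 — not better.
Player B earns 3; deviating to γ yields 18 — a strict improvement.
Only Player B has a strictly profitable deviation.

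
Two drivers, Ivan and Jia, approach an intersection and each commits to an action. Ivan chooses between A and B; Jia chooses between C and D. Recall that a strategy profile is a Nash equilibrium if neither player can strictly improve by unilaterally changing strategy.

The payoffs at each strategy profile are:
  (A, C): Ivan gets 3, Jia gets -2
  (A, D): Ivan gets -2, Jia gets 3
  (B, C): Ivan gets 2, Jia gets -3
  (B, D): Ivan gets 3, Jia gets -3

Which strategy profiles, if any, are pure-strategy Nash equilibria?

(B, D)

(A, C): Jia prefers D (3 > -2) — not an equilibrium.
(A, D): Ivan prefers B (3 > -2) — not an equilibrium.
(B, C): Ivan prefers A (3 > 2) — not an equilibrium.
(B, D): Ivan gets 3 ≥ -2 from A, and Jia gets -3 ≥ -3 from C — Nash equilibrium.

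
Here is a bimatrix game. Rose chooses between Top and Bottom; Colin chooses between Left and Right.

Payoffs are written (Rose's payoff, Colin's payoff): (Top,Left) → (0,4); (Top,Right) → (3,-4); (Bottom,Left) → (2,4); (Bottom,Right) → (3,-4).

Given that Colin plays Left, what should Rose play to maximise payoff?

Bottom

Against Left, Rose earns 0 from Top and 2 from Bottom.
So Bottom is the best response.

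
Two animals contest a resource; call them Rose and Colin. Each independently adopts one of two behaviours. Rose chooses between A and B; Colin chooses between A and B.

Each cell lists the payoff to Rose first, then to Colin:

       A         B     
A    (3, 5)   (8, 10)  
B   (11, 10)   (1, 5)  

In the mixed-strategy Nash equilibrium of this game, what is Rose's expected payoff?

17/3

First find q, the probability Colin plays A, from Rose's indifference between A and B: 3q + 8(1−q) = 11q + (1−q), giving q = 7/15.
Since Rose is indifferent in equilibrium, Rose's expected payoff equals the payoff from either row against (7/15, 8/15). Using A: 3(7/15) + 8(8/15) = 17/3.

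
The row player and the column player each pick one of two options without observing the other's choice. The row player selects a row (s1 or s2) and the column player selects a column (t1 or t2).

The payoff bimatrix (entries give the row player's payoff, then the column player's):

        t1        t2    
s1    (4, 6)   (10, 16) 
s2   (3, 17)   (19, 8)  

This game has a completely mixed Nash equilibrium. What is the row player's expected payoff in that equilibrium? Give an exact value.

First find q, the probability the column player plays t1, from the row player's indifference between s1 and s2: 4q + 10(1−q) = 3q + 19(1−q), giving q = 9/10.
Since the row player is indifferent in equilibrium, the row player's expected payoff equals the payoff from either row against (9/10, 1/10). Using s1: 4(9/10) + 10(1/10) = 23/5.

23/5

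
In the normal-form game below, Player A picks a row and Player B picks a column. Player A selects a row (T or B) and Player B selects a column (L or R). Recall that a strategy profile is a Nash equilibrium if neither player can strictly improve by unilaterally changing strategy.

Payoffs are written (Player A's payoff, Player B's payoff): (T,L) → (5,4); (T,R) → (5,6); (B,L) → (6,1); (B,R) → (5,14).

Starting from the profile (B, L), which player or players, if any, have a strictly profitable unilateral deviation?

Player B

Player A at (B, L) earns 6; deviating to T yields 5 — not better.
Player B earns 1; deviating to R yields 14 — a strict improvement.
Only Player B has a strictly profitable deviation.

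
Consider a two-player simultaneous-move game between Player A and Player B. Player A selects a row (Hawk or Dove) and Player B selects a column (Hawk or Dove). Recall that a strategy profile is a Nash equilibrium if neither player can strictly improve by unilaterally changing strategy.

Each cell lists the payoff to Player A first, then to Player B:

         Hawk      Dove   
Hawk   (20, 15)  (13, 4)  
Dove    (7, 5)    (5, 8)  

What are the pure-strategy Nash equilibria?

(Hawk, Hawk)

(Hawk, Hawk): Player A gets 20 ≥ 7 from Dove, and Player B gets 15 ≥ 4 from Dove — Nash equilibrium.
(Hawk, Dove): Player B prefers Hawk (15 > 4) — not an equilibrium.
(Dove, Hawk): Player A prefers Hawk (20 > 7); Player B prefers Dove (8 > 5) — not an equilibrium.
(Dove, Dove): Player A prefers Hawk (13 > 5) — not an equilibrium.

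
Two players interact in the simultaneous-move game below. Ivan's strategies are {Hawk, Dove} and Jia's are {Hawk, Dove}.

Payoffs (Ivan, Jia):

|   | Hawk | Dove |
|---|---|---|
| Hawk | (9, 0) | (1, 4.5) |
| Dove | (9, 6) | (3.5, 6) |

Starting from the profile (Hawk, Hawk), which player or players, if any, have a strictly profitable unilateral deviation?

Ivan at (Hawk, Hawk) earns 9; deviating to Dove yields 9 — not better.
Jia earns 0; deviating to Dove yields 4.5 — a strict improvement.
Only Jia has a strictly profitable deviation.

Jia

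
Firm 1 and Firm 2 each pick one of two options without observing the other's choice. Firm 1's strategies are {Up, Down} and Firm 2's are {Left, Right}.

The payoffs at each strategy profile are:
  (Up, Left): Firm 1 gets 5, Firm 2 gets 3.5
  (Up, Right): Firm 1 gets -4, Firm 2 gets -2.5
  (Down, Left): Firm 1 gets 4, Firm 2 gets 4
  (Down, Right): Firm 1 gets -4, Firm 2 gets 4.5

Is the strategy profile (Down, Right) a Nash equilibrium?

Yes

At (Down, Right), Firm 1 earns -4; switching to Up would give -4, so Firm 1 has no profitable deviation.
Firm 2 earns 4.5; switching to Left would give 4, so Firm 2 has no profitable deviation.
Neither player can gain by a unilateral deviation, so this profile is a Nash equilibrium.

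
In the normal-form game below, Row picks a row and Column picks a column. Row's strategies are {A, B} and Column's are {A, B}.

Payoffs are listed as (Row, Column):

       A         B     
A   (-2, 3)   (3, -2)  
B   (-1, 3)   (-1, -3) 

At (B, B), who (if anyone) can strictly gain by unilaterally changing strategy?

Both

Row at (B, B) earns -1; deviating to A yields 3 — a strict improvement.
Column earns -3; deviating to A yields 3 — a strict improvement.
Both Row and Column have strictly profitable deviations.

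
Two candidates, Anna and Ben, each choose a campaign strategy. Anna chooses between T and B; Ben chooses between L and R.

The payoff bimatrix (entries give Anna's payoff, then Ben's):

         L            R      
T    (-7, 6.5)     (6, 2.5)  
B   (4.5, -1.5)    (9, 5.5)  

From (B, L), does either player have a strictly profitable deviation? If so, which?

Ben

Anna at (B, L) earns 4.5; deviating to T yields -7 — not better.
Ben earns -1.5; deviating to R yields 5.5 — a strict improvement.
Only Ben has a strictly profitable deviation.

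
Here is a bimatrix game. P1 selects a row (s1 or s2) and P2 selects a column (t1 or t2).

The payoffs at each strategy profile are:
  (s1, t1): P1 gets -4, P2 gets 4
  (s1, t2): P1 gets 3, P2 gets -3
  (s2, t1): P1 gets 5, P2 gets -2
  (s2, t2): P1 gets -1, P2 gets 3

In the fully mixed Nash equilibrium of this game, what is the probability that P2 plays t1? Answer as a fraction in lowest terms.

4/13

Let q be the probability that P2 plays t1. In a completely mixed equilibrium, P1 must be indifferent between s1 and s2.
P1's expected payoff from s1 is −4q + 3(1−q); from s2 it is 5q − (1−q).
Setting these equal: −7q + 3 = 6q − 1, so q = 4/13.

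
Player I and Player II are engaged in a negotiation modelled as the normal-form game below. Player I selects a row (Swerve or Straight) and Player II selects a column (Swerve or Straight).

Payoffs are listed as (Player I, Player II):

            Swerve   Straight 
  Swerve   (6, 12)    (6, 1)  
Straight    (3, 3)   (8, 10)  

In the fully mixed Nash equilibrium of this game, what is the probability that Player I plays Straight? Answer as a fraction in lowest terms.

Let p be the probability that Player I plays Swerve. In a completely mixed equilibrium, Player II must be indifferent between Swerve and Straight.
Player II's expected payoff from Swerve is 12p + 3(1−p); from Straight it is p + 10(1−p).
Setting these equal: 9p + 3 = −9p + 10, so p = 7/18.
Therefore Player I plays Straight with probability 1 − 7/18 = 11/18.

11/18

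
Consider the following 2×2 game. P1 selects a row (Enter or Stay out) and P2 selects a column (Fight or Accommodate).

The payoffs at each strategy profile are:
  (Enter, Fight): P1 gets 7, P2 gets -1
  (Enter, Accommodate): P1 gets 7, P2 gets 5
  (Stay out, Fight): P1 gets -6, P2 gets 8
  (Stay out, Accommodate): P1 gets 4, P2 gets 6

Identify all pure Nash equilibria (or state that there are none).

(Enter, Accommodate)

(Enter, Fight): P2 prefers Accommodate (5 > -1) — not an equilibrium.
(Enter, Accommodate): P1 gets 7 ≥ 4 from Stay out, and P2 gets 5 ≥ -1 from Fight — Nash equilibrium.
(Stay out, Fight): P1 prefers Enter (7 > -6) — not an equilibrium.
(Stay out, Accommodate): P1 prefers Enter (7 > 4); P2 prefers Fight (8 > 6) — not an equilibrium.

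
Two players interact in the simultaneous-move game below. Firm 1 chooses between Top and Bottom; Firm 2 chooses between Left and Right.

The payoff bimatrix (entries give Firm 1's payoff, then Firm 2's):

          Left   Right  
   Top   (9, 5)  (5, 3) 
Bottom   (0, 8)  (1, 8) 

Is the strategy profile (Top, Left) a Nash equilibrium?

Yes

At (Top, Left), Firm 1 earns 9; switching to Bottom would give 0, so Firm 1 has no profitable deviation.
Firm 2 earns 5; switching to Right would give 3, so Firm 2 has no profitable deviation.
Neither player can gain by a unilateral deviation, so this profile is a Nash equilibrium.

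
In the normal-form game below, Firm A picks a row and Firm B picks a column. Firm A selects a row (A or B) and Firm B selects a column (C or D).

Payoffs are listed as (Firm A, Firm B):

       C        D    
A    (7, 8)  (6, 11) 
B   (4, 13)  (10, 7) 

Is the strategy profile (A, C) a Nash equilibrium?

No

At (A, C), Firm A earns 7; switching to B would give 4, so Firm A has no profitable deviation.
Firm B earns 8; switching to D would give 11, so Firm B would deviate.
Since at least one player can profitably deviate, this is not a Nash equilibrium.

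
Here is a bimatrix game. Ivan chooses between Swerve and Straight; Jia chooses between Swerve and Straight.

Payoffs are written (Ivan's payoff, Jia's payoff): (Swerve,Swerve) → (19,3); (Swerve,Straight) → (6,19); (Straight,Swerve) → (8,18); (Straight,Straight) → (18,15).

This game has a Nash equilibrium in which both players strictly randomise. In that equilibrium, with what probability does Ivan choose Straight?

16/19

Let r be the probability that Ivan plays Swerve. In a completely mixed equilibrium, Jia must be indifferent between Swerve and Straight.
Jia's expected payoff from Swerve is 3r + 18(1−r); from Straight it is 19r + 15(1−r).
Setting these equal: −15r + 18 = 4r + 15, so r = 3/19.
Therefore Ivan plays Straight with probability 1 − 3/19 = 16/19.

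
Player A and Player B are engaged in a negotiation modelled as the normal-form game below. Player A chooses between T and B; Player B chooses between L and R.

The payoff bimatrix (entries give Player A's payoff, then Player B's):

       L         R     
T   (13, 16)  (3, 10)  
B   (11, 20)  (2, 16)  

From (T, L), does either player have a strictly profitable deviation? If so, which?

Player A at (T, L) earns 13; deviating to B yields 11 — not better.
Player B earns 16; deviating to R yields 10 — not better.
Neither player can strictly improve; the profile is a Nash equilibrium.

Neither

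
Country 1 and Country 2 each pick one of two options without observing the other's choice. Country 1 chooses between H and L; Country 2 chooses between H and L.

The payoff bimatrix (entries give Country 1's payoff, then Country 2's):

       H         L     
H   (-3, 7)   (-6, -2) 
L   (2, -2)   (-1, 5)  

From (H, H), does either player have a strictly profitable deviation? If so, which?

Country 1

Country 1 at (H, H) earns -3; deviating to L yields 2 — a strict improvement.
Country 2 earns 7; deviating to L yields -2 — not better.
Only Country 1 has a strictly profitable deviation.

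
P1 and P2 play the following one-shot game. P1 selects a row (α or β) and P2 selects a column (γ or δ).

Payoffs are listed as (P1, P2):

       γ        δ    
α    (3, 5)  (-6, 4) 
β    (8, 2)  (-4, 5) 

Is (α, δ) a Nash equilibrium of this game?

At (α, δ), P1 earns -6; switching to β would give -4, so P1 would deviate.
P2 earns 4; switching to γ would give 5, so P2 would deviate.
Since at least one player can profitably deviate, this is not a Nash equilibrium.

No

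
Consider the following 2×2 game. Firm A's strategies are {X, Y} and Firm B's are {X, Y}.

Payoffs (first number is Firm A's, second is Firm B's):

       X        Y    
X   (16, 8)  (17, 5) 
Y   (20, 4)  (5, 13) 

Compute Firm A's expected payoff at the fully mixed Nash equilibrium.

65/4

First find q, the probability Firm B plays X, from Firm A's indifference between X and Y: 16q + 17(1−q) = 20q + 5(1−q), giving q = 3/4.
Since Firm A is indifferent in equilibrium, Firm A's expected payoff equals the payoff from either row against (3/4, 1/4). Using X: 16(3/4) + 17(1/4) = 65/4.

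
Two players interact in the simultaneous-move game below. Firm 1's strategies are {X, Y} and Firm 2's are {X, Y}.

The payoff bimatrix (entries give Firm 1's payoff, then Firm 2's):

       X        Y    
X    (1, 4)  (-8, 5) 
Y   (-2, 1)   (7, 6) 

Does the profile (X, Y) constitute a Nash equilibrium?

No

At (X, Y), Firm 1 earns -8; switching to Y would give 7, so Firm 1 would deviate.
Firm 2 earns 5; switching to X would give 4, so Firm 2 has no profitable deviation.
Since at least one player can profitably deviate, this is not a Nash equilibrium.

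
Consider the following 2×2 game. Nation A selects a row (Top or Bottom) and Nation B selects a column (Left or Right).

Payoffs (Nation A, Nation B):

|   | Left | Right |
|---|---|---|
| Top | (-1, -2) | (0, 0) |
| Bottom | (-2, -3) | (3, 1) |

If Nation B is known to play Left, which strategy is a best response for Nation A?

Against Left, Nation A earns -1 from Top and -2 from Bottom.
So Top is the best response.

Top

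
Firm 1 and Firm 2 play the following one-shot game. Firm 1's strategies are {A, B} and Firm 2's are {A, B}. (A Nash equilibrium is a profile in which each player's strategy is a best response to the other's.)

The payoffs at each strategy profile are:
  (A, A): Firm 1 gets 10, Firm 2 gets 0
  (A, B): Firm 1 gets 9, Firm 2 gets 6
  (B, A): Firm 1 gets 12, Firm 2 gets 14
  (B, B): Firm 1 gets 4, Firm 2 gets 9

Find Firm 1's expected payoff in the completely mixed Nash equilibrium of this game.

First find q, the probability Firm 2 plays A, from Firm 1's indifference between A and B: 10q + 9(1−q) = 12q + 4(1−q), giving q = 5/7.
Since Firm 1 is indifferent in equilibrium, Firm 1's expected payoff equals the payoff from either row against (5/7, 2/7). Using A: 10(5/7) + 9(2/7) = 68/7.

68/7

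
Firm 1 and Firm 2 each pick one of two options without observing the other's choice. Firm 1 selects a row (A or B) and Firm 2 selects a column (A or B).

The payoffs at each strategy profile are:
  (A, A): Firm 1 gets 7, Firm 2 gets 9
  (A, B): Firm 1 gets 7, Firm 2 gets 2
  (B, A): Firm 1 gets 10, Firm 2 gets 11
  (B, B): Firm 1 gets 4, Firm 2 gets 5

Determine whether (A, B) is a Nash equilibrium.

No

At (A, B), Firm 1 earns 7; switching to B would give 4, so Firm 1 has no profitable deviation.
Firm 2 earns 2; switching to A would give 9, so Firm 2 would deviate.
Since at least one player can profitably deviate, this is not a Nash equilibrium.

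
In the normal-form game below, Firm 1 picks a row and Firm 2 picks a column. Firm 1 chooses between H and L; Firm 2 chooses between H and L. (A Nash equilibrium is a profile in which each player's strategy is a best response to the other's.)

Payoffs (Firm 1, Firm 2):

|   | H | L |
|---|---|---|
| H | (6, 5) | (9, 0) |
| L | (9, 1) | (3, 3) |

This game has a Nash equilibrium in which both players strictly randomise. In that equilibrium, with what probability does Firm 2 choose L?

1/3

Let q be the probability that Firm 2 plays H. In a completely mixed equilibrium, Firm 1 must be indifferent between H and L.
Firm 1's expected payoff from H is 6q + 9(1−q); from L it is 9q + 3(1−q).
Setting these equal: −3q + 9 = 6q + 3, so q = 2/3.
Therefore Firm 2 plays L with probability 1 − 2/3 = 1/3.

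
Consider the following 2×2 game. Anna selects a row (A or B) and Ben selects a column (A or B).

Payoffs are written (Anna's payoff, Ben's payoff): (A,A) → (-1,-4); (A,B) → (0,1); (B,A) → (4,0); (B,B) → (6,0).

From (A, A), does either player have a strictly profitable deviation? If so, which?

Both

Anna at (A, A) earns -1; deviating to B yields 4 — a strict improvement.
Ben earns -4; deviating to B yields 1 — a strict improvement.
Both Anna and Ben have strictly profitable deviations.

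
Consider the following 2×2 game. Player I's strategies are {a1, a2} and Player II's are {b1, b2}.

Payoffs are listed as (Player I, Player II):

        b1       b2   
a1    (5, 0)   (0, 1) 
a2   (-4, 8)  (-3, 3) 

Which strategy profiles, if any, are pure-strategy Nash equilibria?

(a1, b1): Player II prefers b2 (1 > 0) — not an equilibrium.
(a1, b2): Player I gets 0 ≥ -3 from a2, and Player II gets 1 ≥ 0 from b1 — Nash equilibrium.
(a2, b1): Player I prefers a1 (5 > -4) — not an equilibrium.
(a2, b2): Player I prefers a1 (0 > -3); Player II prefers b1 (8 > 3) — not an equilibrium.

(a1, b2)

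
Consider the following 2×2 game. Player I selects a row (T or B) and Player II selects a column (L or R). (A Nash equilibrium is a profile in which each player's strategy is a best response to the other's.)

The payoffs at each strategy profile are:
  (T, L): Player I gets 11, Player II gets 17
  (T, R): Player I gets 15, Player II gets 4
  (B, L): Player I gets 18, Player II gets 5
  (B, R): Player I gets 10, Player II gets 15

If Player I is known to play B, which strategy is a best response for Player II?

Against B, Player II earns 5 from L and 15 from R.
So R is the best response.

R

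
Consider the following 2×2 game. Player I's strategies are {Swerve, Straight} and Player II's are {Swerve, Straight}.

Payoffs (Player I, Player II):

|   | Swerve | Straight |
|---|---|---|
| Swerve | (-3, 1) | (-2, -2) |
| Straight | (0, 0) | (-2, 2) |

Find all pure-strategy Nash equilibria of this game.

(Swerve, Swerve): Player I prefers Straight (0 > -3) — not an equilibrium.
(Swerve, Straight): Player II prefers Swerve (1 > -2) — not an equilibrium.
(Straight, Swerve): Player II prefers Straight (2 > 0) — not an equilibrium.
(Straight, Straight): Player I gets -2 ≥ -2 from Swerve, and Player II gets 2 ≥ 0 from Swerve — Nash equilibrium.

(Straight, Straight)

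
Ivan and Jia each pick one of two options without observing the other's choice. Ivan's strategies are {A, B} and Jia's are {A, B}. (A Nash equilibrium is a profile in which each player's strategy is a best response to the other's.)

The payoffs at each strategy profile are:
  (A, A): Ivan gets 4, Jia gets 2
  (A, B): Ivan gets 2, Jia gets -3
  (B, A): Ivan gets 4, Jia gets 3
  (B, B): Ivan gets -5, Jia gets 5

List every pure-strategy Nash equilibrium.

(A, A)

(A, A): Ivan gets 4 ≥ 4 from B, and Jia gets 2 ≥ -3 from B — Nash equilibrium.
(A, B): Jia prefers A (2 > -3) — not an equilibrium.
(B, A): Jia prefers B (5 > 3) — not an equilibrium.
(B, B): Ivan prefers A (2 > -5) — not an equilibrium.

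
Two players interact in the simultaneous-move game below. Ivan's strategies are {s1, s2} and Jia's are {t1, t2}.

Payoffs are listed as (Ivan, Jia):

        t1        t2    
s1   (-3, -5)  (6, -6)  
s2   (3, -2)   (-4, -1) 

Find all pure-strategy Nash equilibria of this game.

(s1, t1): Ivan prefers s2 (3 > -3) — not an equilibrium.
(s1, t2): Jia prefers t1 (-5 > -6) — not an equilibrium.
(s2, t1): Jia prefers t2 (-1 > -2) — not an equilibrium.
(s2, t2): Ivan prefers s1 (6 > -4) — not an equilibrium.

none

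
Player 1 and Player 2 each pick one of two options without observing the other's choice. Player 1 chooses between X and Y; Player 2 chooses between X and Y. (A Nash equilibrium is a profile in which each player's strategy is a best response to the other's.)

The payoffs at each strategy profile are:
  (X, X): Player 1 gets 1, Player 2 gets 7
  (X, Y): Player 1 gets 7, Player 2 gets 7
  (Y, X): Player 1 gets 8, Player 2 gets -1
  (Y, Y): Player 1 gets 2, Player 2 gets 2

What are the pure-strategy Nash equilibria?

(X, X): Player 1 prefers Y (8 > 1) — not an equilibrium.
(X, Y): Player 1 gets 7 ≥ 2 from Y, and Player 2 gets 7 ≥ 7 from X — Nash equilibrium.
(Y, X): Player 2 prefers Y (2 > -1) — not an equilibrium.
(Y, Y): Player 1 prefers X (7 > 2) — not an equilibrium.

(X, Y)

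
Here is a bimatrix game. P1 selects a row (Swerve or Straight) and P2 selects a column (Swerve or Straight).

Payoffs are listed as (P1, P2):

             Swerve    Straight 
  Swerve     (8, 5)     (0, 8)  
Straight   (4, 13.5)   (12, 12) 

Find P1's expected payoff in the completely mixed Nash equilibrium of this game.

6

First find q, the probability P2 plays Swerve, from P1's indifference between Swerve and Straight: 8q = 4q + 12(1−q), giving q = 3/4.
Since P1 is indifferent in equilibrium, P1's expected payoff equals the payoff from either row against (3/4, 1/4). Using Swerve: 8(3/4) = 6.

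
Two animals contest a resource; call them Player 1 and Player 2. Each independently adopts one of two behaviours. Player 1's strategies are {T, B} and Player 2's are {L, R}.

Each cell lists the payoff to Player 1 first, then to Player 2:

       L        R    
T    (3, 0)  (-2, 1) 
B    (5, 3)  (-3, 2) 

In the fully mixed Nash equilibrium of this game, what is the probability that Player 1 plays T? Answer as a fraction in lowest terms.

1/2

Let r be the probability that Player 1 plays T. In a completely mixed equilibrium, Player 2 must be indifferent between L and R.
Player 2's expected payoff from L is 3(1−r); from R it is r + 2(1−r).
Setting these equal: −3r + 3 = −r + 2, so r = 1/2.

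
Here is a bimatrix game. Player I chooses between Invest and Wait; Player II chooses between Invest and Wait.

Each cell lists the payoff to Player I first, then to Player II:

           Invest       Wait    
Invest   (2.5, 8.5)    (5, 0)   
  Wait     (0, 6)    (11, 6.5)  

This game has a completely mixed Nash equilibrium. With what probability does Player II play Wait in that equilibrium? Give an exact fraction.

5/17

Let q be the probability that Player II plays Invest. In a completely mixed equilibrium, Player I must be indifferent between Invest and Wait.
Player I's expected payoff from Invest is 2.5q + 5(1−q); from Wait it is 11(1−q).
Setting these equal: −2.5q + 5 = −11q + 11, so q = 12/17.
Therefore Player II plays Wait with probability 1 − 12/17 = 5/17.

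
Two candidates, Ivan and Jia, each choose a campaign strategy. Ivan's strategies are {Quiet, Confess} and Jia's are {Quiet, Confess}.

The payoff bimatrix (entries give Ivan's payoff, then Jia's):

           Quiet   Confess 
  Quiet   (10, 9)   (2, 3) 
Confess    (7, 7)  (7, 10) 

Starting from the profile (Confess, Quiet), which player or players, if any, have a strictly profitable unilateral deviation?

Both

Ivan at (Confess, Quiet) earns 7; deviating to Quiet yields 10 — a strict improvement.
Jia earns 7; deviating to Confess yields 10 — a strict improvement.
Both Ivan and Jia have strictly profitable deviations.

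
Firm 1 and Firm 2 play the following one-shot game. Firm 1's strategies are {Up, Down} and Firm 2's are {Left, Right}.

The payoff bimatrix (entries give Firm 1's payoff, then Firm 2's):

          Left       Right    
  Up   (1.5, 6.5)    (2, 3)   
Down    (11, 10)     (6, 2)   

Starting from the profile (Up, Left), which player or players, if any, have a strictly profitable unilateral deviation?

Firm 1

Firm 1 at (Up, Left) earns 1.5; deviating to Down yields 11 — a strict improvement.
Firm 2 earns 6.5; deviating to Right yields 3 — not better.
Only Firm 1 has a strictly profitable deviation.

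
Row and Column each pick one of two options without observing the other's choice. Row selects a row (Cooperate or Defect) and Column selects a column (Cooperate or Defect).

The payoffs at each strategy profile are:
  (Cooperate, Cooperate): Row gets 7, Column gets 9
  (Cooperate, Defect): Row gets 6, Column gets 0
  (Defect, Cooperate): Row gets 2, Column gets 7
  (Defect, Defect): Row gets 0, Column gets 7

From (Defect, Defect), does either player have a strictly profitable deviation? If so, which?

Row at (Defect, Defect) earns 0; deviating to Cooperate yields 6 — a strict improvement.
Column earns 7; deviating to Cooperate yields 7 — not better.
Only Row has a strictly profitable deviation.

Row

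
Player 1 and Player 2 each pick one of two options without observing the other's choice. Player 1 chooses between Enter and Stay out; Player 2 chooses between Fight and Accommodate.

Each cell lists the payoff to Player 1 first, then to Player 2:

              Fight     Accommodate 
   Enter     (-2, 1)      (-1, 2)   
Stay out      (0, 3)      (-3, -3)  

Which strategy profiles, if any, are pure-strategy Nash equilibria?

(Enter, Accommodate) and (Stay out, Fight)

(Enter, Fight): Player 1 prefers Stay out (0 > -2); Player 2 prefers Accommodate (2 > 1) — not an equilibrium.
(Enter, Accommodate): Player 1 gets -1 ≥ -3 from Stay out, and Player 2 gets 2 ≥ 1 from Fight — Nash equilibrium.
(Stay out, Fight): Player 1 gets 0 ≥ -2 from Enter, and Player 2 gets 3 ≥ -3 from Accommodate — Nash equilibrium.
(Stay out, Accommodate): Player 1 prefers Enter (-1 > -3); Player 2 prefers Fight (3 > -3) — not an equilibrium.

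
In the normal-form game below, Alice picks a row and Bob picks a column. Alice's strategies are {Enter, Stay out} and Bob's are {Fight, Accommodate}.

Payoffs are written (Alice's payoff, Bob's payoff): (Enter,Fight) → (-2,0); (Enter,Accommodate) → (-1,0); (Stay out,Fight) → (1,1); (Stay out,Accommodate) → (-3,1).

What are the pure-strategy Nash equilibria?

(Enter, Fight): Alice prefers Stay out (1 > -2) — not an equilibrium.
(Enter, Accommodate): Alice gets -1 ≥ -3 from Stay out, and Bob gets 0 ≥ 0 from Fight — Nash equilibrium.
(Stay out, Fight): Alice gets 1 ≥ -2 from Enter, and Bob gets 1 ≥ 1 from Accommodate — Nash equilibrium.
(Stay out, Accommodate): Alice prefers Enter (-1 > -3) — not an equilibrium.

(Enter, Accommodate) and (Stay out, Fight)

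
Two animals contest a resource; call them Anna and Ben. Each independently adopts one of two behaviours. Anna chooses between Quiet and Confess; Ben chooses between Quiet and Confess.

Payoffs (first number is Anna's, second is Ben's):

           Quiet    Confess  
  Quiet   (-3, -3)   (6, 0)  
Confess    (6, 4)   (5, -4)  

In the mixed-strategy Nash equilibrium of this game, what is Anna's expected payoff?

First find q, the probability Ben plays Quiet, from Anna's indifference between Quiet and Confess: −3q + 6(1−q) = 6q + 5(1−q), giving q = 1/10.
Since Anna is indifferent in equilibrium, Anna's expected payoff equals the payoff from either row against (1/10, 9/10). Using Quiet: −3(1/10) + 6(9/10) = 51/10.

51/10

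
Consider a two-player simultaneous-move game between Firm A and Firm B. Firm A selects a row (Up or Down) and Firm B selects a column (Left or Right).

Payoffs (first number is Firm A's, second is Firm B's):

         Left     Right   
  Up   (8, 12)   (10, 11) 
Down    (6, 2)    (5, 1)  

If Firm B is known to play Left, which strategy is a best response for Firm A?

Up

Against Left, Firm A earns 8 from Up and 6 from Down.
So Up is the best response.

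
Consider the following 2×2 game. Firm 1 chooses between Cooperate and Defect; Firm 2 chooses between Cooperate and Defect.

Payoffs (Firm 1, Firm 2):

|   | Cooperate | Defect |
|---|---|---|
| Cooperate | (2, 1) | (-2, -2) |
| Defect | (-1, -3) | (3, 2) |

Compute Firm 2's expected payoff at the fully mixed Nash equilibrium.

-1/2

First find x, the probability Firm 1 plays Cooperate, from Firm 2's indifference between Cooperate and Defect: x − 3(1−x) = −2x + 2(1−x), giving x = 5/8.
Since Firm 2 is indifferent in equilibrium, Firm 2's expected payoff equals the payoff from either column against (5/8, 3/8). Using Cooperate: (5/8) − 3(3/8) = -1/2.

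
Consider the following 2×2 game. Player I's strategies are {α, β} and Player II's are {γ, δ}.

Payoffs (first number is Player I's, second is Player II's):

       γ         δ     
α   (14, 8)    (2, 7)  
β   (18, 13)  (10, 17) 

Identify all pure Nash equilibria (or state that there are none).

(α, γ): Player I prefers β (18 > 14) — not an equilibrium.
(α, δ): Player I prefers β (10 > 2); Player II prefers γ (8 > 7) — not an equilibrium.
(β, γ): Player II prefers δ (17 > 13) — not an equilibrium.
(β, δ): Player I gets 10 ≥ 2 from α, and Player II gets 17 ≥ 13 from γ — Nash equilibrium.

(β, δ)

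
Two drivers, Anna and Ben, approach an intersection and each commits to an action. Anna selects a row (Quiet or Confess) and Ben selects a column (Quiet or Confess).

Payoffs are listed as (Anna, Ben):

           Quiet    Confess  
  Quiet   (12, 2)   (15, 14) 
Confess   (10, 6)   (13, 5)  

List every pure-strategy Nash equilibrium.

(Quiet, Quiet): Ben prefers Confess (14 > 2) — not an equilibrium.
(Quiet, Confess): Anna gets 15 ≥ 13 from Confess, and Ben gets 14 ≥ 2 from Quiet — Nash equilibrium.
(Confess, Quiet): Anna prefers Quiet (12 > 10) — not an equilibrium.
(Confess, Confess): Anna prefers Quiet (15 > 13); Ben prefers Quiet (6 > 5) — not an equilibrium.

(Quiet, Confess)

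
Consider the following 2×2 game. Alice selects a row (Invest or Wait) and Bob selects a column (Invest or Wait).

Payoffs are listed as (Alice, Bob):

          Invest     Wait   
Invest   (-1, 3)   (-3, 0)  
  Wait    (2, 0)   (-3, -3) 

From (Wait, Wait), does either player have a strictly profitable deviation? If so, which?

Alice at (Wait, Wait) earns -3; deviating to Invest yields -3 — not better.
Bob earns -3; deviating to Invest yields 0 — a strict improvement.
Only Bob has a strictly profitable deviation.

Bob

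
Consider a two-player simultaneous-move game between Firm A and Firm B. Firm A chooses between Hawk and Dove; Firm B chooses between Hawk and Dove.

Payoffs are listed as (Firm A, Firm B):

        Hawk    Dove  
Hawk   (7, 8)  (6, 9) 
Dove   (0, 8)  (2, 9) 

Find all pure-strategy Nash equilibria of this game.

(Hawk, Dove)

(Hawk, Hawk): Firm B prefers Dove (9 > 8) — not an equilibrium.
(Hawk, Dove): Firm A gets 6 ≥ 2 from Dove, and Firm B gets 9 ≥ 8 from Hawk — Nash equilibrium.
(Dove, Hawk): Firm A prefers Hawk (7 > 0); Firm B prefers Dove (9 > 8) — not an equilibrium.
(Dove, Dove): Firm A prefers Hawk (6 > 2) — not an equilibrium.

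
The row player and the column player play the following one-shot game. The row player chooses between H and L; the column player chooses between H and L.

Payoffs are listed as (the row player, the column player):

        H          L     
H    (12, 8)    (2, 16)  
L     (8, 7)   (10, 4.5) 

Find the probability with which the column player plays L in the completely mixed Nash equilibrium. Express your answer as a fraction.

Let q be the probability that the column player plays H. In a completely mixed equilibrium, the row player must be indifferent between H and L.
The row player's expected payoff from H is 12q + 2(1−q); from L it is 8q + 10(1−q).
Setting these equal: 10q + 2 = −2q + 10, so q = 2/3.
Therefore the column player plays L with probability 1 − 2/3 = 1/3.

1/3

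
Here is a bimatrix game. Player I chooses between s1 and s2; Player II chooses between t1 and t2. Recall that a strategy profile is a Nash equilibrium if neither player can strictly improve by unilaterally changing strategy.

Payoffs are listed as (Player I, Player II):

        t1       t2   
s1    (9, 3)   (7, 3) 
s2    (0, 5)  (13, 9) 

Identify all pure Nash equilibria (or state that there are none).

(s1, t1): Player I gets 9 ≥ 0 from s2, and Player II gets 3 ≥ 3 from t2 — Nash equilibrium.
(s1, t2): Player I prefers s2 (13 > 7) — not an equilibrium.
(s2, t1): Player I prefers s1 (9 > 0); Player II prefers t2 (9 > 5) — not an equilibrium.
(s2, t2): Player I gets 13 ≥ 7 from s1, and Player II gets 9 ≥ 5 from t1 — Nash equilibrium.

(s1, t1) and (s2, t2)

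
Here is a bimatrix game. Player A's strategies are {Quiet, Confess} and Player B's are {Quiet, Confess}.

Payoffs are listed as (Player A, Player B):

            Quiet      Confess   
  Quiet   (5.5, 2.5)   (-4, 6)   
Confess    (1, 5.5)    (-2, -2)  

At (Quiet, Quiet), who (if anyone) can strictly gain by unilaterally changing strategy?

Player B

Player A at (Quiet, Quiet) earns 5.5; deviating to Confess yields 1 — not better.
Player B earns 2.5; deviating to Confess yields 6 — a strict improvement.
Only Player B has a strictly profitable deviation.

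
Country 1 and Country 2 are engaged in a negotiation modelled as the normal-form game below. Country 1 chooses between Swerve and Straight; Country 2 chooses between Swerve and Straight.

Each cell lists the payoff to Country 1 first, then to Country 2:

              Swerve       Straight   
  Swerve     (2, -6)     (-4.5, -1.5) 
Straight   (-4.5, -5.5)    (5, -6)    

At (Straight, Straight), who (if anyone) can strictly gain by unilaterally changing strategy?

Country 2

Country 1 at (Straight, Straight) earns 5; deviating to Swerve yields -4.5 — not better.
Country 2 earns -6; deviating to Swerve yields -5.5 — a strict improvement.
Only Country 2 has a strictly profitable deviation.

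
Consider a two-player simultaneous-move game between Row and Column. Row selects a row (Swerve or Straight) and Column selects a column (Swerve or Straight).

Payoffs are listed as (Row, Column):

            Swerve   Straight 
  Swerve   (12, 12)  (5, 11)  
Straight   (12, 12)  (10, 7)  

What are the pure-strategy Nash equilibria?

(Swerve, Swerve) and (Straight, Swerve)

(Swerve, Swerve): Row gets 12 ≥ 12 from Straight, and Column gets 12 ≥ 11 from Straight — Nash equilibrium.
(Swerve, Straight): Row prefers Straight (10 > 5); Column prefers Swerve (12 > 11) — not an equilibrium.
(Straight, Swerve): Row gets 12 ≥ 12 from Swerve, and Column gets 12 ≥ 7 from Straight — Nash equilibrium.
(Straight, Straight): Column prefers Swerve (12 > 7) — not an equilibrium.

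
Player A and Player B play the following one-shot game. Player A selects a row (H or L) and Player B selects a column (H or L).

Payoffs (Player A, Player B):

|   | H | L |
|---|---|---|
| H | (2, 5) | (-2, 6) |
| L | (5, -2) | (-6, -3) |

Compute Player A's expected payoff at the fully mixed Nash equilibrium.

2/7

First find y, the probability Player B plays H, from Player A's indifference between H and L: 2y − 2(1−y) = 5y − 6(1−y), giving y = 4/7.
Since Player A is indifferent in equilibrium, Player A's expected payoff equals the payoff from either row against (4/7, 3/7). Using H: 2(4/7) − 2(3/7) = 2/7.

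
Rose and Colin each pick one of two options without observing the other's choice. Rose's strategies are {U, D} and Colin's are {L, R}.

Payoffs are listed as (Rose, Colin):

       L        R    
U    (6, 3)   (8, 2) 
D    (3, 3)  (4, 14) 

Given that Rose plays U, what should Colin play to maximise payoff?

Against U, Colin earns 3 from L and 2 from R.
So L is the best response.

L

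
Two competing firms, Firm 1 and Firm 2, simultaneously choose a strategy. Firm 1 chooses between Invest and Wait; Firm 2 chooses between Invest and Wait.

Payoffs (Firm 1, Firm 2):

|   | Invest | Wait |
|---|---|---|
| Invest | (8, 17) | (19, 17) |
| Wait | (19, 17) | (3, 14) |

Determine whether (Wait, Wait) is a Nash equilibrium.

No

At (Wait, Wait), Firm 1 earns 3; switching to Invest would give 19, so Firm 1 would deviate.
Firm 2 earns 14; switching to Invest would give 17, so Firm 2 would deviate.
Since at least one player can profitably deviate, this is not a Nash equilibrium.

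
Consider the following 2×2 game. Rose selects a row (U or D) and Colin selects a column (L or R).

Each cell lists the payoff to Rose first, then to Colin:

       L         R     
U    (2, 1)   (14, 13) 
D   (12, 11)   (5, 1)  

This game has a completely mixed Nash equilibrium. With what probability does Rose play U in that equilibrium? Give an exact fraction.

Let r be the probability that Rose plays U. In a completely mixed equilibrium, Colin must be indifferent between L and R.
Colin's expected payoff from L is r + 11(1−r); from R it is 13r + (1−r).
Setting these equal: −10r + 11 = 12r + 1, so r = 5/11.

5/11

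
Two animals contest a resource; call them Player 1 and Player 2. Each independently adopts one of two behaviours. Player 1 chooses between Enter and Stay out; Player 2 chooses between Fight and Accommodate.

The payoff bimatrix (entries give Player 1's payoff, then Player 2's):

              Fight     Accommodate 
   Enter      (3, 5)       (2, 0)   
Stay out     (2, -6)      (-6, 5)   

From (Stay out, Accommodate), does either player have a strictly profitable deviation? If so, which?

Player 1 at (Stay out, Accommodate) earns -6; deviating to Enter yields 2 — a strict improvement.
Player 2 earns 5; deviating to Fight yields -6 — not better.
Only Player 1 has a strictly profitable deviation.

Player 1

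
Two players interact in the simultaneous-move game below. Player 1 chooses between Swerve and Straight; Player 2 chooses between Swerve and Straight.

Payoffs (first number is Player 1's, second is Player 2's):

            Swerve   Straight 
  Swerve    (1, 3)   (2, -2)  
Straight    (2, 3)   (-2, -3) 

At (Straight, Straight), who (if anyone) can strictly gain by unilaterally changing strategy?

Player 1 at (Straight, Straight) earns -2; deviating to Swerve yields 2 — a strict improvement.
Player 2 earns -3; deviating to Swerve yields 3 — a strict improvement.
Both Player 1 and Player 2 have strictly profitable deviations.

Both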